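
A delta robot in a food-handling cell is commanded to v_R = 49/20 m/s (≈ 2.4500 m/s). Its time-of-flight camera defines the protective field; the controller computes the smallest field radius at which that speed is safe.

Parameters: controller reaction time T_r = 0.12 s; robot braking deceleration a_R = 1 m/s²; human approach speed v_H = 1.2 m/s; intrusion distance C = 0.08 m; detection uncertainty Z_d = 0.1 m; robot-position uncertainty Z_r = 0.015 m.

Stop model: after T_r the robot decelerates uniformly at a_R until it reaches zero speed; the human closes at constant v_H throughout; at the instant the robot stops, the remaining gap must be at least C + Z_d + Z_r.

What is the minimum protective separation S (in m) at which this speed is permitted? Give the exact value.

braking lasts T_s = (49/20)/1 = 2.4500 s
robot in T_r: 2.4500·0.1200 = 0.2940 m
robot covers 2.4500·2.4500 − ½·1.0000·2.4500² = 3.0013 m while stopping
human closes 1.2000·2.5700 = 3.0840 m
margins: 0.0800+0.1000+0.0150 = 0.1950 m
S_min ≈ 0.2940+3.0013+3.0840+0.1950  ⇒  S_min = 26297/4000 m

S_min = 26297/4000 m = 6.5743 m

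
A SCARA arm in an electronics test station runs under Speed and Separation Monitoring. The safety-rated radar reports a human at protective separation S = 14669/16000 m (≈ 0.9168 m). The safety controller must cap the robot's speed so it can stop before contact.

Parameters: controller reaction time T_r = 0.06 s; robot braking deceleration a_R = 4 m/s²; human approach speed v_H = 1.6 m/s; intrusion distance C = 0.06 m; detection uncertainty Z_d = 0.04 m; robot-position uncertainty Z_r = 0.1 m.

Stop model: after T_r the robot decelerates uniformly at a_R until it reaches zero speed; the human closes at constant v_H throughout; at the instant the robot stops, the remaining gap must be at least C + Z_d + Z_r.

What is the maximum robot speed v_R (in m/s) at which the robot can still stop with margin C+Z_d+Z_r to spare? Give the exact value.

at the boundary: (1/8)·v² + (23/50)·v + (-9933/16000) = 0
  disc = (23/50)² − 4·(1/8)·(-9933/16000) = 83521/160000 ; √disc = 289/400
  v_R = (−(23/50) + 289/400) / (2·(1/8)) = 21/20 m/s
check:
stop time T_s = (21/20)/4 = 0.2625 s
reaction-phase robot travel = 1.0500·0.0600 = 0.0630 m
braking distance = 1.0500²/(2·4.0000) = 0.1378 m
human over T_r+T_s: 1.6000·(0.0600+0.2625) = 0.5160 m
margins: 0.0600+0.0400+0.1000 = 0.2000 m
sum ≈ 0.0630+0.1378+0.5160+0.2000 ≈ 0.9168 m = S ✓

v_R_max = 21/20 m/s = 1.0500 m/s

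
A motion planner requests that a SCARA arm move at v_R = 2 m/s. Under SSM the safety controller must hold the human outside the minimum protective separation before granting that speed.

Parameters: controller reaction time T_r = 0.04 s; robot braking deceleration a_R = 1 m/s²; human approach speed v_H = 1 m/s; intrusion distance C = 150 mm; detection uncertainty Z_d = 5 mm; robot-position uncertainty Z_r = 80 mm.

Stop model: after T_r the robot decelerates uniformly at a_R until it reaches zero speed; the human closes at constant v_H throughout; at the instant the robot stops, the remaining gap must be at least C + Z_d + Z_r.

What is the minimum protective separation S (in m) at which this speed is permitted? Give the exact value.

S_min = 871/200 m = 4.3550 m

braking lasts T_s = 2/1 = 2.0000 s
robot covers v_R·T_r = 2.0000·0.0400 = 0.0800 m before braking
braking distance = 2.0000²/(2·1.0000) = 2.0000 m
person approaches 1.0000·(0.0400+2.0000) = 2.0400 m
C+Z_d+Z_r = 0.1500+0.0050+0.0800 = 0.2350 m
S_min ≈ 0.0800+2.0000+2.0400+0.2350  ⇒  S_min = 871/200 m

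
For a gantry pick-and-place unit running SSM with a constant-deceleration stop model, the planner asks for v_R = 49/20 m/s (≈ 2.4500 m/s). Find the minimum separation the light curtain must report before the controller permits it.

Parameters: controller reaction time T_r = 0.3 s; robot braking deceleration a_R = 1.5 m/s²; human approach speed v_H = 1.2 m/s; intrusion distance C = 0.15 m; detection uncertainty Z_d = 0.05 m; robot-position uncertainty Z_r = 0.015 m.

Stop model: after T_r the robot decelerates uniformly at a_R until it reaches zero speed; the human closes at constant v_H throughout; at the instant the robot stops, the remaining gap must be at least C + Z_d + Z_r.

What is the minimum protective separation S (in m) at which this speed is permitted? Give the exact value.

S_min = 253/48 m = 5.2708 m

braking lasts T_s = (49/20)/(3/2) = 1.6333 s
robot covers v_R·T_r = 2.4500·0.3000 = 0.7350 m before braking
braking distance = 2.4500²/(2·1.5000) = 2.0008 m
person approaches 1.2000·(0.3000+1.6333) = 2.3200 m
C+Z_d+Z_r = 0.1500+0.0500+0.0150 = 0.2150 m
S_min ≈ 0.7350+2.0008+2.3200+0.2150  ⇒  S_min = 253/48 m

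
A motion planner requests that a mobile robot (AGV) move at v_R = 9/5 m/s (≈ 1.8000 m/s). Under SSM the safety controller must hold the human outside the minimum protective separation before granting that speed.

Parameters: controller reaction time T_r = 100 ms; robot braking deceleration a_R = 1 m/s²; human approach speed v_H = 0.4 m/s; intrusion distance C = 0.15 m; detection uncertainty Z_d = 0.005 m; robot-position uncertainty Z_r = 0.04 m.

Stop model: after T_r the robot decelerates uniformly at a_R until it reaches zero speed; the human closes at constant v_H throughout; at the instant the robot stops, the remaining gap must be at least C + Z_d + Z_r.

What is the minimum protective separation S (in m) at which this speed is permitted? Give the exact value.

S_min = 551/200 m = 2.7550 m

stop time T_s = (9/5)/1 = 1.8000 s
reaction-phase robot travel = 1.8000·0.1000 = 0.1800 m
robot under decel: 1.8000²/(2·1.0000) = 1.6200 m
person approaches 0.4000·(0.1000+1.8000) = 0.7600 m
margins: 0.1500+0.0050+0.0400 = 0.1950 m
S_min ≈ 0.1800+1.6200+0.7600+0.1950  ⇒  S_min = 551/200 m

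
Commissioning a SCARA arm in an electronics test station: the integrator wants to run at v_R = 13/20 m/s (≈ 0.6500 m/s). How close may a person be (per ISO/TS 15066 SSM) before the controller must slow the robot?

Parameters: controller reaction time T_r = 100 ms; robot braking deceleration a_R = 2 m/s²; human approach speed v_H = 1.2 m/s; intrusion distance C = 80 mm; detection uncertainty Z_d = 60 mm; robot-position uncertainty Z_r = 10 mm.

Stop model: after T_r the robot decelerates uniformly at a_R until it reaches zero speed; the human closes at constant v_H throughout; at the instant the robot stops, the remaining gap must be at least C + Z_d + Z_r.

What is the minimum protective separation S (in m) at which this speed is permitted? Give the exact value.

T_s = v_R/a_R = (13/20)/2 = 0.3250 s
reaction-phase robot travel = 0.6500·0.1000 = 0.0650 m
braking distance = 0.6500²/(2·2.0000) = 0.1056 m
person approaches 1.2000·(0.1000+0.3250) = 0.5100 m
residual clearance needed = 0.0800+0.0600+0.0100 = 0.1500 m
S_min ≈ 0.0650+0.1056+0.5100+0.1500  ⇒  S_min = 1329/1600 m

S_min = 1329/1600 m = 0.8306 m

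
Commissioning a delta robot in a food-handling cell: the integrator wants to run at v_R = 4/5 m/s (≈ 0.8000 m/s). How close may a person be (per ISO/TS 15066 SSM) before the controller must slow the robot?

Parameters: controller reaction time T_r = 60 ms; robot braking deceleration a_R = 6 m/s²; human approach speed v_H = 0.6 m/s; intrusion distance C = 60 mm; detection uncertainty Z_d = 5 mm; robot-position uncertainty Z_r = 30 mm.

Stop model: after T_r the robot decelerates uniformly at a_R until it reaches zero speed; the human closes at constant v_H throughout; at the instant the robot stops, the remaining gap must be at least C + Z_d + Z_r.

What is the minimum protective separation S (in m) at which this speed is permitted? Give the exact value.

braking lasts T_s = (4/5)/6 = 0.1333 s
reaction-phase robot travel = 0.8000·0.0600 = 0.0480 m
robot covers 0.8000·0.1333 − ½·6.0000·0.1333² = 0.0533 m while stopping
person approaches 0.6000·(0.0600+0.1333) = 0.1160 m
margins: 0.0600+0.0050+0.0300 = 0.0950 m
S_min ≈ 0.0480+0.0533+0.1160+0.0950  ⇒  S_min = 937/3000 m

S_min = 937/3000 m = 0.3123 m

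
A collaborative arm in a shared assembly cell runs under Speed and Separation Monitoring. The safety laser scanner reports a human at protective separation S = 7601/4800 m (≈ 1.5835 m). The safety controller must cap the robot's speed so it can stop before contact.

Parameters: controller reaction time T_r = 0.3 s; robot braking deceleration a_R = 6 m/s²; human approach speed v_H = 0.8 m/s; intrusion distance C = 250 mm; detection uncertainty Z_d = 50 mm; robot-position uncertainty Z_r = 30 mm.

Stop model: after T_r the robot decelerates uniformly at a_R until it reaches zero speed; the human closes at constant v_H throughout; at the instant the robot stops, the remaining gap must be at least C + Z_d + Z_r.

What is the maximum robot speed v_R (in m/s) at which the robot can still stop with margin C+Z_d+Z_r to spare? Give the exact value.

collect terms ⇒ (1/12)·v_R² + (13/30)·v_R + (-973/960) = 0
  disc = (13/30)² − 4·(1/12)·(-973/960) = 841/1600 ; √disc = 29/40
  v_R = (−(13/30) + 29/40) / (2·(1/12)) = 7/4 m/s
check:
T_s = v_R/a_R = (7/4)/6 = 0.2917 s
robot in T_r: 1.7500·0.3000 = 0.5250 m
braking distance = 1.7500²/(2·6.0000) = 0.2552 m
human over T_r+T_s: 0.8000·(0.3000+0.2917) = 0.4733 m
C+Z_d+Z_r = 0.2500+0.0500+0.0300 = 0.3300 m
sum ≈ 0.5250+0.2552+0.4733+0.3300 ≈ 1.5835 m = S ✓

v_R_max = 7/4 m/s = 1.7500 m/s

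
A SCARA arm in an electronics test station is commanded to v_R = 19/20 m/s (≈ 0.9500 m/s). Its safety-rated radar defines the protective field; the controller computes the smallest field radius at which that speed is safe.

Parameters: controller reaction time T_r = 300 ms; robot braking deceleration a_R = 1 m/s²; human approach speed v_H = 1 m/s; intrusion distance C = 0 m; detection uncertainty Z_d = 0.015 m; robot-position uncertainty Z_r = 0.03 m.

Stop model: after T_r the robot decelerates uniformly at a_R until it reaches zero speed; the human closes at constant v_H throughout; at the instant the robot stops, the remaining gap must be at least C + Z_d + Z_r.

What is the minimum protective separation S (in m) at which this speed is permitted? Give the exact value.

braking lasts T_s = (19/20)/1 = 0.9500 s
robot covers v_R·T_r = 0.9500·0.3000 = 0.2850 m before braking
braking distance = 0.9500²/(2·1.0000) = 0.4512 m
human closes 1.0000·1.2500 = 1.2500 m
margins: 0.0000+0.0150+0.0300 = 0.0450 m
S_min ≈ 0.2850+0.4512+1.2500+0.0450  ⇒  S_min = 65/32 m

S_min = 65/32 m = 2.0312 m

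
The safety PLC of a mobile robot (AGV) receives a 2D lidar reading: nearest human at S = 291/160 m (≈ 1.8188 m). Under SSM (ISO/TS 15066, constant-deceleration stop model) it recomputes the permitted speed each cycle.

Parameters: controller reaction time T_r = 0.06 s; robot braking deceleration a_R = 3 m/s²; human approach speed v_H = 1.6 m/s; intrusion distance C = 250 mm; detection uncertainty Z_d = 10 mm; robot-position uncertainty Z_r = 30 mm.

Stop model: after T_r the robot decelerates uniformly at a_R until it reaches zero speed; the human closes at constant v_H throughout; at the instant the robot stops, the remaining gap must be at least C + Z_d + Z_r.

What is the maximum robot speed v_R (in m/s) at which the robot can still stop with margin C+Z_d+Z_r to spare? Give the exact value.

v_R_max = 33/20 m/s = 1.6500 m/s

at the boundary: (1/6)·v² + (89/150)·v + (-5731/4000) = 0
  disc = (89/150)² − 4·(1/6)·(-5731/4000) = 117649/90000 ; √disc = 343/300
  v_R = (−(89/150) + 343/300) / (2·(1/6)) = 33/20 m/s
check:
T_s = v_R/a_R = (33/20)/3 = 0.5500 s
robot covers v_R·T_r = 1.6500·0.0600 = 0.0990 m before braking
braking distance = 1.6500²/(2·3.0000) = 0.4537 m
human over T_r+T_s: 1.6000·(0.0600+0.5500) = 0.9760 m
residual clearance needed = 0.2500+0.0100+0.0300 = 0.2900 m
sum ≈ 0.0990+0.4537+0.9760+0.2900 ≈ 1.8188 m = S ✓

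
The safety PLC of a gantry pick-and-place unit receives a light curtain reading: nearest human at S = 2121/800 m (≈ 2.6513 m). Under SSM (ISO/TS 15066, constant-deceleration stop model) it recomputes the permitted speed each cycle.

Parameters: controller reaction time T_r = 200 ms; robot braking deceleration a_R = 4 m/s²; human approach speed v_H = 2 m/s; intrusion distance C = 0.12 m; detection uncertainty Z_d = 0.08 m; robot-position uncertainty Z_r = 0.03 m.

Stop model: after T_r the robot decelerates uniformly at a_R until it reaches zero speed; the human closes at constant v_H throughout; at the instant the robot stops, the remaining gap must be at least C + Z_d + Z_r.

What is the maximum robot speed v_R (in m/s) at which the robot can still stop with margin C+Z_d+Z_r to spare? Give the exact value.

v_R_max = 21/10 m/s = 2.1000 m/s

quadratic (1/8)·v² + (7/10)·v + (-1617/800) = 0
  disc = (7/10)² − 4·(1/8)·(-1617/800) = 2401/1600 ; √disc = 49/40
  v_R = (−(7/10) + 49/40) / (2·(1/8)) = 21/10 m/s
check:
braking lasts T_s = (21/10)/4 = 0.5250 s
reaction-phase robot travel = 2.1000·0.2000 = 0.4200 m
robot under decel: 2.1000²/(2·4.0000) = 0.5513 m
human over T_r+T_s: 2.0000·(0.2000+0.5250) = 1.4500 m
margins: 0.1200+0.0800+0.0300 = 0.2300 m
sum ≈ 0.4200+0.5513+1.4500+0.2300 ≈ 2.6513 m = S ✓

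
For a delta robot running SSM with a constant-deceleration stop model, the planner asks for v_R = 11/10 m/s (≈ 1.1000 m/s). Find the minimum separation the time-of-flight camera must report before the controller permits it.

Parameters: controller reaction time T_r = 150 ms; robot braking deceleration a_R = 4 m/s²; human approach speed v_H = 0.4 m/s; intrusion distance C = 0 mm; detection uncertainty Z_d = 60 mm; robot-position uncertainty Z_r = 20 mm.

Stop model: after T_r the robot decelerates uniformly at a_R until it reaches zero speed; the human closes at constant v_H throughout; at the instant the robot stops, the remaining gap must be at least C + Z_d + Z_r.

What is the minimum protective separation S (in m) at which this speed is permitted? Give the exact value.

S_min = 453/800 m = 0.5663 m

braking lasts T_s = (11/10)/4 = 0.2750 s
robot in T_r: 1.1000·0.1500 = 0.1650 m
braking distance = 1.1000²/(2·4.0000) = 0.1512 m
human over T_r+T_s: 0.4000·(0.1500+0.2750) = 0.1700 m
C+Z_d+Z_r = 0.0000+0.0600+0.0200 = 0.0800 m
S_min ≈ 0.1650+0.1512+0.1700+0.0800  ⇒  S_min = 453/800 m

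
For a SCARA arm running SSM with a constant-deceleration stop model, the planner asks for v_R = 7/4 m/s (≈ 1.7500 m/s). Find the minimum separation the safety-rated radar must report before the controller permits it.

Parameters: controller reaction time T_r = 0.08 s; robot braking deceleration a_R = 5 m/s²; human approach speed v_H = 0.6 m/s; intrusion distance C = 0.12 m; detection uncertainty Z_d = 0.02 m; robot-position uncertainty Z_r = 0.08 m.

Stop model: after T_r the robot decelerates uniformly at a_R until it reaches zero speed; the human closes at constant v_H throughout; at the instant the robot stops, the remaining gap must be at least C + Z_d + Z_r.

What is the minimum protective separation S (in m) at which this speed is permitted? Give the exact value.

S_min = 3697/4000 m = 0.9243 m

T_s = v_R/a_R = (7/4)/5 = 0.3500 s
robot in T_r: 1.7500·0.0800 = 0.1400 m
robot under decel: 1.7500²/(2·5.0000) = 0.3063 m
human over T_r+T_s: 0.6000·(0.0800+0.3500) = 0.2580 m
margins: 0.1200+0.0200+0.0800 = 0.2200 m
S_min ≈ 0.1400+0.3063+0.2580+0.2200  ⇒  S_min = 3697/4000 m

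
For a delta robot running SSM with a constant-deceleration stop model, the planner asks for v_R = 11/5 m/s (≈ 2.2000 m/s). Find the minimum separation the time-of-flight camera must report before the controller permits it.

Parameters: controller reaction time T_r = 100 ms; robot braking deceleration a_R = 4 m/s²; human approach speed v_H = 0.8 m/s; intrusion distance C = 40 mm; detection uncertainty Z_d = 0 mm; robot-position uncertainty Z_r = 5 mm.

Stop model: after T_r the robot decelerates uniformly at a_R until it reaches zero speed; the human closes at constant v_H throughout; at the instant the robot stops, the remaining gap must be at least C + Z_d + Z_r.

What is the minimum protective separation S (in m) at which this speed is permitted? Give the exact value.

S_min = 139/100 m = 1.3900 m

stop time T_s = (11/5)/4 = 0.5500 s
reaction-phase robot travel = 2.2000·0.1000 = 0.2200 m
braking distance = 2.2000²/(2·4.0000) = 0.6050 m
human closes 0.8000·0.6500 = 0.5200 m
margins: 0.0400+0.0000+0.0050 = 0.0450 m
S_min ≈ 0.2200+0.6050+0.5200+0.0450  ⇒  S_min = 139/100 m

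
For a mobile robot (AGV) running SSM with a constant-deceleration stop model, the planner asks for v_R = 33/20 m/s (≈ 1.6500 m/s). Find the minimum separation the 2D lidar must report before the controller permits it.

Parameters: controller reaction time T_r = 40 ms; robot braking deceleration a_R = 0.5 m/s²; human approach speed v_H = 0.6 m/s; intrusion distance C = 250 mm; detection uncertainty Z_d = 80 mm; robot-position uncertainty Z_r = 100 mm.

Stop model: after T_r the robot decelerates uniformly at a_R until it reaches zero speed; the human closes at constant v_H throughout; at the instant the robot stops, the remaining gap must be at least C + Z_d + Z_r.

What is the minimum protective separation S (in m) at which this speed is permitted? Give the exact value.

S_min = 2089/400 m = 5.2225 m

stop time T_s = (33/20)/(1/2) = 3.3000 s
reaction-phase robot travel = 1.6500·0.0400 = 0.0660 m
braking distance = 1.6500²/(2·0.5000) = 2.7225 m
human closes 0.6000·3.3400 = 2.0040 m
C+Z_d+Z_r = 0.2500+0.0800+0.1000 = 0.4300 m
S_min ≈ 0.0660+2.7225+2.0040+0.4300  ⇒  S_min = 2089/400 m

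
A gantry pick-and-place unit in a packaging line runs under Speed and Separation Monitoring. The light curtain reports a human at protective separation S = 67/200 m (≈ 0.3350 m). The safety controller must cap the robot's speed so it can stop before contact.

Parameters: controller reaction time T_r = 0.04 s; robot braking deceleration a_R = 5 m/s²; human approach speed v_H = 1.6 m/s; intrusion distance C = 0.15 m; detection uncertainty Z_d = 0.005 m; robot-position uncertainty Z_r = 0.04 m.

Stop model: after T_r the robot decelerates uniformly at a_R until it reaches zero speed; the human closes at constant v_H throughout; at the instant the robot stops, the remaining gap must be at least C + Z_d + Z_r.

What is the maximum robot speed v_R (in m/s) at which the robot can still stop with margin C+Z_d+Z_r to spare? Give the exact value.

at the boundary: (1/10)·v² + (9/25)·v + (-19/250) = 0
  disc = (9/25)² − 4·(1/10)·(-19/250) = 4/25 ; √disc = 2/5
  v_R = (−(9/25) + 2/5) / (2·(1/10)) = 1/5 m/s
check:
stop time T_s = (1/5)/5 = 0.0400 s
reaction-phase robot travel = 0.2000·0.0400 = 0.0080 m
robot covers 0.2000·0.0400 − ½·5.0000·0.0400² = 0.0040 m while stopping
person approaches 1.6000·(0.0400+0.0400) = 0.1280 m
margins: 0.1500+0.0050+0.0400 = 0.1950 m
sum ≈ 0.0080+0.0040+0.1280+0.1950 ≈ 0.3350 m = S ✓

v_R_max = 1/5 m/s = 0.2000 m/s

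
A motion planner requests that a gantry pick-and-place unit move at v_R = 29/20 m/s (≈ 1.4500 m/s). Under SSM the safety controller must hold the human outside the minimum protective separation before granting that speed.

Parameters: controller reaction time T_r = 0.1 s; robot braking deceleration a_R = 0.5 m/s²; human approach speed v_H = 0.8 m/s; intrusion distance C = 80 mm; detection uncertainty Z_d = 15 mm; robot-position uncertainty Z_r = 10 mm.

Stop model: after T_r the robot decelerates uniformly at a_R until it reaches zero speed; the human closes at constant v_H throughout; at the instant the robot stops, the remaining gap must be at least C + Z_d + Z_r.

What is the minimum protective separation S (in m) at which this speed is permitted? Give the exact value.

S_min = 1901/400 m = 4.7525 m

braking lasts T_s = (29/20)/(1/2) = 2.9000 s
robot in T_r: 1.4500·0.1000 = 0.1450 m
braking distance = 1.4500²/(2·0.5000) = 2.1025 m
human over T_r+T_s: 0.8000·(0.1000+2.9000) = 2.4000 m
residual clearance needed = 0.0800+0.0150+0.0100 = 0.1050 m
S_min ≈ 0.1450+2.1025+2.4000+0.1050  ⇒  S_min = 1901/400 m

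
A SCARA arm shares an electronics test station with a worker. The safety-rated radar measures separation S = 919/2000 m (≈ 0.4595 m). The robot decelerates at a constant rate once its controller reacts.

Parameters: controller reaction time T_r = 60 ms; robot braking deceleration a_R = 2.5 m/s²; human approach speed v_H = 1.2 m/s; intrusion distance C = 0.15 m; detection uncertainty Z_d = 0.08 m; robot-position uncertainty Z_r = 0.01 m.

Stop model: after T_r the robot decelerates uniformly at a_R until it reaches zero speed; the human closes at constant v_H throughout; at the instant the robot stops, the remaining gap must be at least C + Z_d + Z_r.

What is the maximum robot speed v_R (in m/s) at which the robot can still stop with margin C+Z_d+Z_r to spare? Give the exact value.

quadratic (1/5)·v² + (27/50)·v + (-59/400) = 0
  disc = (27/50)² − 4·(1/5)·(-59/400) = 256/625 ; √disc = 16/25
  v_R = (−(27/50) + 16/25) / (2·(1/5)) = 1/4 m/s
check:
braking lasts T_s = (1/4)/(5/2) = 0.1000 s
robot covers v_R·T_r = 0.2500·0.0600 = 0.0150 m before braking
braking distance = 0.2500²/(2·2.5000) = 0.0125 m
person approaches 1.2000·(0.0600+0.1000) = 0.1920 m
residual clearance needed = 0.1500+0.0800+0.0100 = 0.2400 m
sum ≈ 0.0150+0.0125+0.1920+0.2400 ≈ 0.4595 m = S ✓

v_R_max = 1/4 m/s = 0.2500 m/s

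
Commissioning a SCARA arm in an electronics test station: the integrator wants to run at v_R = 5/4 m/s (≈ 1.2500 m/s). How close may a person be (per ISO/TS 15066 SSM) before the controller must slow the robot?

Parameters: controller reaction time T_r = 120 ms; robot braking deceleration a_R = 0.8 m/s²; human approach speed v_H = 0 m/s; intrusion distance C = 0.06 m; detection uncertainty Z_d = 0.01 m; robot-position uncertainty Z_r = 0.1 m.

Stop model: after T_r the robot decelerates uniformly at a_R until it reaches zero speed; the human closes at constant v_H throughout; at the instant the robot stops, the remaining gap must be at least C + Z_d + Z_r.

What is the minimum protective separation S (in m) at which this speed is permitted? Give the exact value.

stop time T_s = (5/4)/(4/5) = 1.5625 s
robot in T_r: 1.2500·0.1200 = 0.1500 m
braking distance = 1.2500²/(2·0.8000) = 0.9766 m
person approaches 0.0000·(0.1200+1.5625) = 0.0000 m
C+Z_d+Z_r = 0.0600+0.0100+0.1000 = 0.1700 m
S_min ≈ 0.1500+0.9766+0.0000+0.1700  ⇒  S_min = 4149/3200 m

S_min = 4149/3200 m = 1.2966 m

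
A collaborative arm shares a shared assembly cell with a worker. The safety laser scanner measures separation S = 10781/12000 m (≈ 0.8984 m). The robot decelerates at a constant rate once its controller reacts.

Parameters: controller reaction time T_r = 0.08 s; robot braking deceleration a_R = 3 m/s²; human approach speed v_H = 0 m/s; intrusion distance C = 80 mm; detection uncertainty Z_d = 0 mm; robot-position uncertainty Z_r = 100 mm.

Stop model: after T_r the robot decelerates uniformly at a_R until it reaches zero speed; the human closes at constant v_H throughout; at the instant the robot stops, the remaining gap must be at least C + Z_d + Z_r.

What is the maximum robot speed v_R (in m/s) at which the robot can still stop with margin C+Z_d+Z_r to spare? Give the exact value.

at the boundary: (1/6)·v² + (2/25)·v + (-8621/12000) = 0
  disc = (2/25)² − 4·(1/6)·(-8621/12000) = 43681/90000 ; √disc = 209/300
  v_R = (−(2/25) + 209/300) / (2·(1/6)) = 37/20 m/s
check:
T_s = v_R/a_R = (37/20)/3 = 0.6167 s
robot covers v_R·T_r = 1.8500·0.0800 = 0.1480 m before braking
robot covers 1.8500·0.6167 − ½·3.0000·0.6167² = 0.5704 m while stopping
human closes 0.0000·0.6967 = 0.0000 m
residual clearance needed = 0.0800+0.0000+0.1000 = 0.1800 m
sum ≈ 0.1480+0.5704+0.0000+0.1800 ≈ 0.8984 m = S ✓

v_R_max = 37/20 m/s = 1.8500 m/s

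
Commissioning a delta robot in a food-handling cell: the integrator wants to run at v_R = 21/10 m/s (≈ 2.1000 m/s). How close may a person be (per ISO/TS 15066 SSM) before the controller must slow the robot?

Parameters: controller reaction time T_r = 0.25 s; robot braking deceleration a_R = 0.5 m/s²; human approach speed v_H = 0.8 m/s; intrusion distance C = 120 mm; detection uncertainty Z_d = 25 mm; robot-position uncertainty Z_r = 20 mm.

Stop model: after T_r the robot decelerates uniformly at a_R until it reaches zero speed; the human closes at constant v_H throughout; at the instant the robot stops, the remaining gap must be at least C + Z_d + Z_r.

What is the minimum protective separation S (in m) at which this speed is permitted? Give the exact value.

stop time T_s = (21/10)/(1/2) = 4.2000 s
robot in T_r: 2.1000·0.2500 = 0.5250 m
robot under decel: 2.1000²/(2·0.5000) = 4.4100 m
human over T_r+T_s: 0.8000·(0.2500+4.2000) = 3.5600 m
margins: 0.1200+0.0250+0.0200 = 0.1650 m
S_min ≈ 0.5250+4.4100+3.5600+0.1650  ⇒  S_min = 433/50 m

S_min = 433/50 m = 8.6600 m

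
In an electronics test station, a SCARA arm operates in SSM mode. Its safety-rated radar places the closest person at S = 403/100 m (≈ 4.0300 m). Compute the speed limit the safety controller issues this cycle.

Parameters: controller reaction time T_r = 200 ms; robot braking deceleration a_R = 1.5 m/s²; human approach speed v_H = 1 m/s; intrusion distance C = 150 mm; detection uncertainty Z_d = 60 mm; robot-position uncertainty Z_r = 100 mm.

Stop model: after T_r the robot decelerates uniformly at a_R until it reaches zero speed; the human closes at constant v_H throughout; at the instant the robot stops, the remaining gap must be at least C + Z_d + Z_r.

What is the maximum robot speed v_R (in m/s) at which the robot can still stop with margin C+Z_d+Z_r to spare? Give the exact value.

v_R_max = 11/5 m/s = 2.2000 m/s

quadratic (1/3)·v² + (13/15)·v + (-88/25) = 0
  disc = (13/15)² − 4·(1/3)·(-88/25) = 49/9 ; √disc = 7/3
  v_R = (−(13/15) + 7/3) / (2·(1/3)) = 11/5 m/s
check:
braking lasts T_s = (11/5)/(3/2) = 1.4667 s
robot covers v_R·T_r = 2.2000·0.2000 = 0.4400 m before braking
braking distance = 2.2000²/(2·1.5000) = 1.6133 m
person approaches 1.0000·(0.2000+1.4667) = 1.6667 m
margins: 0.1500+0.0600+0.1000 = 0.3100 m
sum ≈ 0.4400+1.6133+1.6667+0.3100 ≈ 4.0300 m = S ✓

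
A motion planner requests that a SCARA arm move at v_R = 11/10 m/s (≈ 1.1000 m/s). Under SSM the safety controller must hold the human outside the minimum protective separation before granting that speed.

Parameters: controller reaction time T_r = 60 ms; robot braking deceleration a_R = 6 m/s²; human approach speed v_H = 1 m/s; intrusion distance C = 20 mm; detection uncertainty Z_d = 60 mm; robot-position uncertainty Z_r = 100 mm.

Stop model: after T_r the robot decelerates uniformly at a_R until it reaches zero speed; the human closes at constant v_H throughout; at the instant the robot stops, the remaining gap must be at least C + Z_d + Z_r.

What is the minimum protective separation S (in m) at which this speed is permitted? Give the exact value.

S_min = 3541/6000 m = 0.5902 m

T_s = v_R/a_R = (11/10)/6 = 0.1833 s
robot in T_r: 1.1000·0.0600 = 0.0660 m
braking distance = 1.1000²/(2·6.0000) = 0.1008 m
human over T_r+T_s: 1.0000·(0.0600+0.1833) = 0.2433 m
margins: 0.0200+0.0600+0.1000 = 0.1800 m
S_min ≈ 0.0660+0.1008+0.2433+0.1800  ⇒  S_min = 3541/6000 m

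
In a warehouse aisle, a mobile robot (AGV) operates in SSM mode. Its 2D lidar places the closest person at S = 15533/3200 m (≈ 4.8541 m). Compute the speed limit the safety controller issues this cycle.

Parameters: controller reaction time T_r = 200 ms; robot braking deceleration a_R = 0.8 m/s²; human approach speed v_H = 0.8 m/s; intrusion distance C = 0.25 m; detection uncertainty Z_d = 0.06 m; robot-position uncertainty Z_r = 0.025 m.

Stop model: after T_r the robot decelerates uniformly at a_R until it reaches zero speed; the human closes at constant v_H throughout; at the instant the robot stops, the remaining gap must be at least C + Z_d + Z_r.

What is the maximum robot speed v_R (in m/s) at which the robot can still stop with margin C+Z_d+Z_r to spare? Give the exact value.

v_R_max = 37/20 m/s = 1.8500 m/s

quadratic (5/8)·v² + (6/5)·v + (-13949/3200) = 0
  disc = (6/5)² − 4·(5/8)·(-13949/3200) = 78961/6400 ; √disc = 281/80
  v_R = (−(6/5) + 281/80) / (2·(5/8)) = 37/20 m/s
check:
T_s = v_R/a_R = (37/20)/(4/5) = 2.3125 s
robot in T_r: 1.8500·0.2000 = 0.3700 m
robot under decel: 1.8500²/(2·0.8000) = 2.1391 m
person approaches 0.8000·(0.2000+2.3125) = 2.0100 m
C+Z_d+Z_r = 0.2500+0.0600+0.0250 = 0.3350 m
sum ≈ 0.3700+2.1391+2.0100+0.3350 ≈ 4.8541 m = S ✓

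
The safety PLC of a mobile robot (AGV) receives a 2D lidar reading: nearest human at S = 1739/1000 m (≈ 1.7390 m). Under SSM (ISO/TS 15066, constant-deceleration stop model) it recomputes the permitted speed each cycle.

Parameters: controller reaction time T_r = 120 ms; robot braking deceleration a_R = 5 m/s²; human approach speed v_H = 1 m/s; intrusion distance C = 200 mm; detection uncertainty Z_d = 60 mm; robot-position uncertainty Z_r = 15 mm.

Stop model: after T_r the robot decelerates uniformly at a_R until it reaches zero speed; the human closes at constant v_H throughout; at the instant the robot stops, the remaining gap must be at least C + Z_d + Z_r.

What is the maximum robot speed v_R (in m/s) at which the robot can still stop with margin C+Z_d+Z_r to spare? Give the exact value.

quadratic (1/10)·v² + (8/25)·v + (-168/125) = 0
  disc = (8/25)² − 4·(1/10)·(-168/125) = 16/25 ; √disc = 4/5
  v_R = (−(8/25) + 4/5) / (2·(1/10)) = 12/5 m/s
check:
T_s = v_R/a_R = (12/5)/5 = 0.4800 s
robot in T_r: 2.4000·0.1200 = 0.2880 m
robot under decel: 2.4000²/(2·5.0000) = 0.5760 m
human over T_r+T_s: 1.0000·(0.1200+0.4800) = 0.6000 m
margins: 0.2000+0.0600+0.0150 = 0.2750 m
sum ≈ 0.2880+0.5760+0.6000+0.2750 ≈ 1.7390 m = S ✓

v_R_max = 12/5 m/s = 2.4000 m/s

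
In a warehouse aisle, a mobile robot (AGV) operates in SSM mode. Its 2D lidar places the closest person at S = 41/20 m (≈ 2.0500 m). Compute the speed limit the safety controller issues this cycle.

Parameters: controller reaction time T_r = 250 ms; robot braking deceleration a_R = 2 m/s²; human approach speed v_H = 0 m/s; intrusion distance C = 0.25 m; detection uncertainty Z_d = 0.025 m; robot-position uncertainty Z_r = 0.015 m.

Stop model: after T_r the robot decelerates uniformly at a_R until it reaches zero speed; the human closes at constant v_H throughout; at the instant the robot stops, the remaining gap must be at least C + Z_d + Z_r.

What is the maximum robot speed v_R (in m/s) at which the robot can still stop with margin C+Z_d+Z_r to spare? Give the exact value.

v_R_max = 11/5 m/s = 2.2000 m/s

at the boundary: (1/4)·v² + (1/4)·v + (-44/25) = 0
  disc = (1/4)² − 4·(1/4)·(-44/25) = 729/400 ; √disc = 27/20
  v_R = (−(1/4) + 27/20) / (2·(1/4)) = 11/5 m/s
check:
braking lasts T_s = (11/5)/2 = 1.1000 s
robot in T_r: 2.2000·0.2500 = 0.5500 m
robot under decel: 2.2000²/(2·2.0000) = 1.2100 m
human over T_r+T_s: 0.0000·(0.2500+1.1000) = 0.0000 m
margins: 0.2500+0.0250+0.0150 = 0.2900 m
sum ≈ 0.5500+1.2100+0.0000+0.2900 ≈ 2.0500 m = S ✓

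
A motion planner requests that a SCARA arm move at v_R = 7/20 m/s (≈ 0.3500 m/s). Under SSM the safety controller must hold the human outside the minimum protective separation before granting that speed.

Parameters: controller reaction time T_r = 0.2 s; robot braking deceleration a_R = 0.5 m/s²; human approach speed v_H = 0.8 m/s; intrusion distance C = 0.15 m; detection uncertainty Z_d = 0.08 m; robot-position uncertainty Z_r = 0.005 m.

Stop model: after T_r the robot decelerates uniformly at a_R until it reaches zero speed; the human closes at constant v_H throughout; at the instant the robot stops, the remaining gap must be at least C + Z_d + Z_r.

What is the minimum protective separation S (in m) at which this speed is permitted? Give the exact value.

S_min = 459/400 m = 1.1475 m

braking lasts T_s = (7/20)/(1/2) = 0.7000 s
reaction-phase robot travel = 0.3500·0.2000 = 0.0700 m
braking distance = 0.3500²/(2·0.5000) = 0.1225 m
human over T_r+T_s: 0.8000·(0.2000+0.7000) = 0.7200 m
C+Z_d+Z_r = 0.1500+0.0800+0.0050 = 0.2350 m
S_min ≈ 0.0700+0.1225+0.7200+0.2350  ⇒  S_min = 459/400 m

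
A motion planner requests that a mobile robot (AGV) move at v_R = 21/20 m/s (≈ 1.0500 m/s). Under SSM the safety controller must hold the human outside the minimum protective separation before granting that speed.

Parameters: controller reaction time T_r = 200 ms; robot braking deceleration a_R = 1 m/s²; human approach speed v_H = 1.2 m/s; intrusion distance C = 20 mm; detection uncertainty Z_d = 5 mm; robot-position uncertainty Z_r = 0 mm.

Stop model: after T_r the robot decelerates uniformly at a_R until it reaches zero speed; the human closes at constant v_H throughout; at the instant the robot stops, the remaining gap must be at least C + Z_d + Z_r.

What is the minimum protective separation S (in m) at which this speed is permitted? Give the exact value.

stop time T_s = (21/20)/1 = 1.0500 s
reaction-phase robot travel = 1.0500·0.2000 = 0.2100 m
robot covers 1.0500·1.0500 − ½·1.0000·1.0500² = 0.5513 m while stopping
human over T_r+T_s: 1.2000·(0.2000+1.0500) = 1.5000 m
margins: 0.0200+0.0050+0.0000 = 0.0250 m
S_min ≈ 0.2100+0.5513+1.5000+0.0250  ⇒  S_min = 1829/800 m

S_min = 1829/800 m = 2.2862 m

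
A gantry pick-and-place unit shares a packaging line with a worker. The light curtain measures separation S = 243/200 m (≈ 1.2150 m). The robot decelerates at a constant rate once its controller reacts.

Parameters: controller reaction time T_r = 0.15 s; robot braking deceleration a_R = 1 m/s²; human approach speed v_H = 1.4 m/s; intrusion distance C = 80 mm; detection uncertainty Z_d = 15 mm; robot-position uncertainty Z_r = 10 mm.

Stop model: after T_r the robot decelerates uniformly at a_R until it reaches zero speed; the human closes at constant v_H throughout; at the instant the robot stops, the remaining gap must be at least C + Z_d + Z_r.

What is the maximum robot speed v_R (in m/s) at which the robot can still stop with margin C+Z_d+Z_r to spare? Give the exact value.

at the boundary: (1/2)·v² + (31/20)·v + (-9/10) = 0
  disc = (31/20)² − 4·(1/2)·(-9/10) = 1681/400 ; √disc = 41/20
  v_R = (−(31/20) + 41/20) / (2·(1/2)) = 1/2 m/s
check:
T_s = v_R/a_R = (1/2)/1 = 0.5000 s
robot in T_r: 0.5000·0.1500 = 0.0750 m
braking distance = 0.5000²/(2·1.0000) = 0.1250 m
person approaches 1.4000·(0.1500+0.5000) = 0.9100 m
residual clearance needed = 0.0800+0.0150+0.0100 = 0.1050 m
sum ≈ 0.0750+0.1250+0.9100+0.1050 ≈ 1.2150 m = S ✓

v_R_max = 1/2 m/s = 0.5000 m/s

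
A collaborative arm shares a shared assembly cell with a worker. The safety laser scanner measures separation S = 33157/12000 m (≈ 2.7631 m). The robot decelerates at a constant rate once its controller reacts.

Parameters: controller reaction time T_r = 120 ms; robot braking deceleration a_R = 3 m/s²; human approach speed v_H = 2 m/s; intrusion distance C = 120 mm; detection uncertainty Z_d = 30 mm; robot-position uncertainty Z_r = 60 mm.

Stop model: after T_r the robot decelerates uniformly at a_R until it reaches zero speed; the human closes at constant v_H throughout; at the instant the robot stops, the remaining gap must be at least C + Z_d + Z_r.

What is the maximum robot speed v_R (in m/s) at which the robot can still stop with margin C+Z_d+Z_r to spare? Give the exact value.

at the boundary: (1/6)·v² + (59/75)·v + (-27757/12000) = 0
  disc = (59/75)² − 4·(1/6)·(-27757/12000) = 21609/10000 ; √disc = 147/100
  v_R = (−(59/75) + 147/100) / (2·(1/6)) = 41/20 m/s
check:
T_s = v_R/a_R = (41/20)/3 = 0.6833 s
robot in T_r: 2.0500·0.1200 = 0.2460 m
robot under decel: 2.0500²/(2·3.0000) = 0.7004 m
human closes 2.0000·0.8033 = 1.6067 m
C+Z_d+Z_r = 0.1200+0.0300+0.0600 = 0.2100 m
sum ≈ 0.2460+0.7004+1.6067+0.2100 ≈ 2.7631 m = S ✓

v_R_max = 41/20 m/s = 2.0500 m/s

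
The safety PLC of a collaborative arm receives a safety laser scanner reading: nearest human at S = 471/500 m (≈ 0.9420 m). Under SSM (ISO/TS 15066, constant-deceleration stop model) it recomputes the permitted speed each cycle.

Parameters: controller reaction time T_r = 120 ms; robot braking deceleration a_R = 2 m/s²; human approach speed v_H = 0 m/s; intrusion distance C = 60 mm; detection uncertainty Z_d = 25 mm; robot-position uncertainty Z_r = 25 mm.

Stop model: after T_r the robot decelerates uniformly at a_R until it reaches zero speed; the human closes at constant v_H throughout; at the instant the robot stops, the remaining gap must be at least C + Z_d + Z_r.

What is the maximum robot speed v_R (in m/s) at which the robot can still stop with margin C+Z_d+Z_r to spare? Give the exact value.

v_R_max = 8/5 m/s = 1.6000 m/s

collect terms ⇒ (1/4)·v_R² + (3/25)·v_R + (-104/125) = 0
  disc = (3/25)² − 4·(1/4)·(-104/125) = 529/625 ; √disc = 23/25
  v_R = (−(3/25) + 23/25) / (2·(1/4)) = 8/5 m/s
check:
braking lasts T_s = (8/5)/2 = 0.8000 s
reaction-phase robot travel = 1.6000·0.1200 = 0.1920 m
braking distance = 1.6000²/(2·2.0000) = 0.6400 m
human closes 0.0000·0.9200 = 0.0000 m
margins: 0.0600+0.0250+0.0250 = 0.1100 m
sum ≈ 0.1920+0.6400+0.0000+0.1100 ≈ 0.9420 m = S ✓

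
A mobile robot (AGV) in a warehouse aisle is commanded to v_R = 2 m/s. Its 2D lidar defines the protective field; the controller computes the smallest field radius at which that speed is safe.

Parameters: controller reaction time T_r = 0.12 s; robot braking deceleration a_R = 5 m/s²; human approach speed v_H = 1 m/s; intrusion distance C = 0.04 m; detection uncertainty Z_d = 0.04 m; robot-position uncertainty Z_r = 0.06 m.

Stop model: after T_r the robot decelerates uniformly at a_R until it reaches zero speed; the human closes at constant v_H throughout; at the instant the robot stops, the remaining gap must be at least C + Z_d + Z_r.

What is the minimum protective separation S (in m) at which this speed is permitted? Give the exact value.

stop time T_s = 2/5 = 0.4000 s
reaction-phase robot travel = 2.0000·0.1200 = 0.2400 m
braking distance = 2.0000²/(2·5.0000) = 0.4000 m
human closes 1.0000·0.5200 = 0.5200 m
C+Z_d+Z_r = 0.0400+0.0400+0.0600 = 0.1400 m
S_min ≈ 0.2400+0.4000+0.5200+0.1400  ⇒  S_min = 13/10 m

S_min = 13/10 m = 1.3000 m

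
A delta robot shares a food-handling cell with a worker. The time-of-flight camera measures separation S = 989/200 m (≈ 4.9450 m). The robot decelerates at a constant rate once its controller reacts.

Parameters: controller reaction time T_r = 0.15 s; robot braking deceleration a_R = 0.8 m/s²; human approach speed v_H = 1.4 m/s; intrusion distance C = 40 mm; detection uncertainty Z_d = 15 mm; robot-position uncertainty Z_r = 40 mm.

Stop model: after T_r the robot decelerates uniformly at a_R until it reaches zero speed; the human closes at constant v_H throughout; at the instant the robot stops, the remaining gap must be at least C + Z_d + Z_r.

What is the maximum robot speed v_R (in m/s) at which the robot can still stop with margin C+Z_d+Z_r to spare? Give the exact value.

quadratic (5/8)·v² + (19/10)·v + (-116/25) = 0
  disc = (19/10)² − 4·(5/8)·(-116/25) = 1521/100 ; √disc = 39/10
  v_R = (−(19/10) + 39/10) / (2·(5/8)) = 8/5 m/s
check:
stop time T_s = (8/5)/(4/5) = 2.0000 s
reaction-phase robot travel = 1.6000·0.1500 = 0.2400 m
robot under decel: 1.6000²/(2·0.8000) = 1.6000 m
person approaches 1.4000·(0.1500+2.0000) = 3.0100 m
residual clearance needed = 0.0400+0.0150+0.0400 = 0.0950 m
sum ≈ 0.2400+1.6000+3.0100+0.0950 ≈ 4.9450 m = S ✓

v_R_max = 8/5 m/s = 1.6000 m/s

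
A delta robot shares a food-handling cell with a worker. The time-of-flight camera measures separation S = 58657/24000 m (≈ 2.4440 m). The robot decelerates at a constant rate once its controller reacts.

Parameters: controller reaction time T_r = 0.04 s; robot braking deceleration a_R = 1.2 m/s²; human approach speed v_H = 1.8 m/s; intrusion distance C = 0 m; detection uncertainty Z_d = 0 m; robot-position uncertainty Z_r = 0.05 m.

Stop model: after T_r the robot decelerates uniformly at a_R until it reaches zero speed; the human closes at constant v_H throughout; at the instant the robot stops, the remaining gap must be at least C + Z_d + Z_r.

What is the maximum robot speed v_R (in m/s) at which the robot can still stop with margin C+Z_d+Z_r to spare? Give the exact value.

quadratic (5/12)·v² + (77/50)·v + (-55729/24000) = 0
  disc = (77/50)² − 4·(5/12)·(-55729/24000) = 2247001/360000 ; √disc = 1499/600
  v_R = (−(77/50) + 1499/600) / (2·(5/12)) = 23/20 m/s
check:
stop time T_s = (23/20)/(6/5) = 0.9583 s
robot covers v_R·T_r = 1.1500·0.0400 = 0.0460 m before braking
robot covers 1.1500·0.9583 − ½·1.2000·0.9583² = 0.5510 m while stopping
human closes 1.8000·0.9983 = 1.7970 m
C+Z_d+Z_r = 0.0000+0.0000+0.0500 = 0.0500 m
sum ≈ 0.0460+0.5510+1.7970+0.0500 ≈ 2.4440 m = S ✓

v_R_max = 23/20 m/s = 1.1500 m/s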